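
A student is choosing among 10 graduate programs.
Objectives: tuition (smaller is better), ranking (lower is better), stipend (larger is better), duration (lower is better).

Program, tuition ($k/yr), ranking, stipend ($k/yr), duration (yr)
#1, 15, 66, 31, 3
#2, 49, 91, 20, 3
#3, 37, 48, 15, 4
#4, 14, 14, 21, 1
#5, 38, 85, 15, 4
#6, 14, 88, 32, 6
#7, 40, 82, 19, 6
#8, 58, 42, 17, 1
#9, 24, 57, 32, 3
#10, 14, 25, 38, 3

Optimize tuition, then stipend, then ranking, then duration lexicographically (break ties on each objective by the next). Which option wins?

#10

First minimize tuition: best is 14, kept {#4, #6, #10}.
Then maximize stipend: best is 38, kept {#10}.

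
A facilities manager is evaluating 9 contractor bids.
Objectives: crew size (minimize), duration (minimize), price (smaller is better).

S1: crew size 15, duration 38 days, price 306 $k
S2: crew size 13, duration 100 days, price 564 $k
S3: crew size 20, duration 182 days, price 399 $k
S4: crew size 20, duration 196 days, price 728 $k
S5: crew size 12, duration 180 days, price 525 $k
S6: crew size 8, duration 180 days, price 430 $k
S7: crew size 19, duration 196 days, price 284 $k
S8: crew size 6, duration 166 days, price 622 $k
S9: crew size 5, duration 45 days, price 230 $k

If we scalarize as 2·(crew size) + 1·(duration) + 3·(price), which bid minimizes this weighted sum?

S9

S1: 2·15 + 1·38 + 3·306 = 986
S2: 2·13 + 1·100 + 3·564 = 1818
S3: 2·20 + 1·182 + 3·399 = 1419
S4: 2·20 + 1·196 + 3·728 = 2420
S5: 2·12 + 1·180 + 3·525 = 1779
S6: 2·8 + 1·180 + 3·430 = 1486
S7: 2·19 + 1·196 + 3·284 = 1086
S8: 2·6 + 1·166 + 3·622 = 2044
S9: 2·5 + 1·45 + 3·230 = 745
Lowest: S9 at 745.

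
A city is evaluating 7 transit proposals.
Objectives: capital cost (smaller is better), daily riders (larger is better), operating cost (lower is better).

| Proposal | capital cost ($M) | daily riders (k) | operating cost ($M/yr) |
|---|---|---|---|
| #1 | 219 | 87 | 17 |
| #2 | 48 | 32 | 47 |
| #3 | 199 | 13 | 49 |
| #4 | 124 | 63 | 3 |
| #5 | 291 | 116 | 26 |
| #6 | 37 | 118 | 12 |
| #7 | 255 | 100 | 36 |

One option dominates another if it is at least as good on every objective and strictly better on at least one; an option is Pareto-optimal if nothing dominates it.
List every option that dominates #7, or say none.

#6

#6: capital cost 37≤255, daily riders 118≥100, operating cost 12≤36 — dominates #7.
Others (#1, #2, #3, #4, #5) are each worse than #7 on at least one objective.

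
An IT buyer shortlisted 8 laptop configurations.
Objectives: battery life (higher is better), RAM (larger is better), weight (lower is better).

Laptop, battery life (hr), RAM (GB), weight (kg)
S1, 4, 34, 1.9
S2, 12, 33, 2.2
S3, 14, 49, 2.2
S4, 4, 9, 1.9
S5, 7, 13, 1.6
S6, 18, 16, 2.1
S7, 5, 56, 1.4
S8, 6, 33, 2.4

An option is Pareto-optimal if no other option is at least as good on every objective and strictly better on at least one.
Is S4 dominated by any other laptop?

S1 vs S4: battery life 4≥4, RAM 34≥9, weight 1.9≤1.9 — S1 is at least as good on every objective and strictly better on at least one, so S1 dominates S4.

Yes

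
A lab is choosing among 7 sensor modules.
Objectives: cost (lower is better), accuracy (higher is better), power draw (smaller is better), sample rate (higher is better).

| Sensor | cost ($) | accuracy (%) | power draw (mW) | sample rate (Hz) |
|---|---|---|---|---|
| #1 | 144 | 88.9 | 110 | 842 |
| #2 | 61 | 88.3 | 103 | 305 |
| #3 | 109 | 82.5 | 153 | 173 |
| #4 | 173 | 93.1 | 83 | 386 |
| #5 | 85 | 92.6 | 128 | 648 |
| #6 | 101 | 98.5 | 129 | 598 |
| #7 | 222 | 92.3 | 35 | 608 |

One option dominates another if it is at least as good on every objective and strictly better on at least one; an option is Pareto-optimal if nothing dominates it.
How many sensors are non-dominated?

#1: not dominated (best sample rate).
#2: not dominated (best cost).
#3: dominated by #2 (cost 61≤109, accuracy 88.3≥82.5, power draw 103≤153, sample rate 305≥173).
#4: not dominated.
#5: not dominated.
#6: not dominated (best accuracy).
#7: not dominated (best power draw).
Pareto-optimal: #1, #2, #4, #5, #6, #7 → 6.

6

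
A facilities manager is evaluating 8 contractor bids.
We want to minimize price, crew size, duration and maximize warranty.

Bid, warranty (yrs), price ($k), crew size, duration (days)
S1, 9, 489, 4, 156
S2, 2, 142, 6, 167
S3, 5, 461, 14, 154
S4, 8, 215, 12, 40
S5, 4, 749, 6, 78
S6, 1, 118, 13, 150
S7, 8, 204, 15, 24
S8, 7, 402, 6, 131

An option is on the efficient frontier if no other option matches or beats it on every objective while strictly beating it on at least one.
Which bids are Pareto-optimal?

S1: not dominated (best warranty).
S2: not dominated.
S3: dominated by S4 (warranty 8≥5, price 215≤461, crew size 12≤14, duration 40≤154).
S4: not dominated.
S5: not dominated.
S6: not dominated (best price).
S7: not dominated (best duration).
S8: not dominated.

S1, S2, S4, S5, S6, S7, S8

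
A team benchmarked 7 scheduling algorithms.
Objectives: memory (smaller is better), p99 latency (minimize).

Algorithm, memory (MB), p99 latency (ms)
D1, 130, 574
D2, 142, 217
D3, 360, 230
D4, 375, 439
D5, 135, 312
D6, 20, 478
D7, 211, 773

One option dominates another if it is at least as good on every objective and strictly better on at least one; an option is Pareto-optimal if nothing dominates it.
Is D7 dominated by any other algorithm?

D1 vs D7: memory 130≤211, p99 latency 574≤773 — D1 is at least as good on every objective and strictly better on at least one, so D1 dominates D7.

Yes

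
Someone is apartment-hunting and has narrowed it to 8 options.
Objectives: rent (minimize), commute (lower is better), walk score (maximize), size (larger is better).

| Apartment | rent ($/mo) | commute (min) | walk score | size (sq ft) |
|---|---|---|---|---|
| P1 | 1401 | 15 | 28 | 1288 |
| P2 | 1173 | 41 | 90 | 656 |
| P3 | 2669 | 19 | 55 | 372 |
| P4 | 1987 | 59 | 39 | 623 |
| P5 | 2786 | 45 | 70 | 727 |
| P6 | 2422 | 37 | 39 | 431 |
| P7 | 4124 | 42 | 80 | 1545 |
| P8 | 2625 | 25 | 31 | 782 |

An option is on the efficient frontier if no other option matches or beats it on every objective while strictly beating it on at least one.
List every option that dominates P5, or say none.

P1: worse on walk score (28 vs 70).
P2: worse on size (656 vs 727).
P3: worse on walk score (55 vs 70).
P4: worse on commute (59 vs 45).
P6: worse on walk score (39 vs 70).
P7: worse on rent (4124 vs 2786).
P8: worse on walk score (31 vs 70).
No option dominates P5.

none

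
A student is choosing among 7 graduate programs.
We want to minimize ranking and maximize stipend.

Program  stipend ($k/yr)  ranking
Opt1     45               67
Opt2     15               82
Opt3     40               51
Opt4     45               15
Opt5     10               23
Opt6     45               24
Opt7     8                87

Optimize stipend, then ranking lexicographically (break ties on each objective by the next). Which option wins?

Opt4

First maximize stipend: best is 45, kept {Opt1, Opt4, Opt6}.
Then minimize ranking: best is 15, kept {Opt4}.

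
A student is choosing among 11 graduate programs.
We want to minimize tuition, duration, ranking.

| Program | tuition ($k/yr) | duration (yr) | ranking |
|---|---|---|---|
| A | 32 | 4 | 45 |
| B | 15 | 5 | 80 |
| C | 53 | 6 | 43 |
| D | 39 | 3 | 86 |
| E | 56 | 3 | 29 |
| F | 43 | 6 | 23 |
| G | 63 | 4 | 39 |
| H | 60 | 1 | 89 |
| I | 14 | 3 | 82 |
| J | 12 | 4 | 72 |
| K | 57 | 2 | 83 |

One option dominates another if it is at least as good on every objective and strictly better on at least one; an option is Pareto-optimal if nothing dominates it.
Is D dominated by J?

J vs D: J is worse on duration (4 vs 3), so it does not dominate D.

No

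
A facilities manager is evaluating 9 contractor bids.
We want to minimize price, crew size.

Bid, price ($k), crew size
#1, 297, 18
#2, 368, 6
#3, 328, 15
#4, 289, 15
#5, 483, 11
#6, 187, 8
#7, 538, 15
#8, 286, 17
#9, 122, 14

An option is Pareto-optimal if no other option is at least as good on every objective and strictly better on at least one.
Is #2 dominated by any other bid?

No

#1: worse on crew size (18 vs 6).
#3: worse on crew size (15 vs 6).
#4: worse on crew size (15 vs 6).
#5: worse on price (483 vs 368).
#6: worse on crew size (8 vs 6).
#7: worse on price (538 vs 368).
#8: worse on crew size (17 vs 6).
#9: worse on crew size (14 vs 6).
No option is at least as good as #2 on every objective and strictly better on one.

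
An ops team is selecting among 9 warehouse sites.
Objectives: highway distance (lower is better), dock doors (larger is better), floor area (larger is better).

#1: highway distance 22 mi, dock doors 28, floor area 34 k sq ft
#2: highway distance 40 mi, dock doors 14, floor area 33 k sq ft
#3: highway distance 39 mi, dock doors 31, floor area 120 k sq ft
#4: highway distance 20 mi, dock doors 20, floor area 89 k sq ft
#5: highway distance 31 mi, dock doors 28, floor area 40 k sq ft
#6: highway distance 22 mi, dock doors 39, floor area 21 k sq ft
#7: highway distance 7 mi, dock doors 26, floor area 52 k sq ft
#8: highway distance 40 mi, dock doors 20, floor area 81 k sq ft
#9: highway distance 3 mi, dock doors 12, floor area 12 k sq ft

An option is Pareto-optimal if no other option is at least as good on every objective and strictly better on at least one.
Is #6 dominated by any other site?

No

#1: worse on dock doors (28 vs 39).
#2: worse on highway distance (40 vs 22).
#3: worse on highway distance (39 vs 22).
#4: worse on dock doors (20 vs 39).
#5: worse on highway distance (31 vs 22).
#7: worse on dock doors (26 vs 39).
#8: worse on highway distance (40 vs 22).
#9: worse on dock doors (12 vs 39).
No option is at least as good as #6 on every objective and strictly better on one.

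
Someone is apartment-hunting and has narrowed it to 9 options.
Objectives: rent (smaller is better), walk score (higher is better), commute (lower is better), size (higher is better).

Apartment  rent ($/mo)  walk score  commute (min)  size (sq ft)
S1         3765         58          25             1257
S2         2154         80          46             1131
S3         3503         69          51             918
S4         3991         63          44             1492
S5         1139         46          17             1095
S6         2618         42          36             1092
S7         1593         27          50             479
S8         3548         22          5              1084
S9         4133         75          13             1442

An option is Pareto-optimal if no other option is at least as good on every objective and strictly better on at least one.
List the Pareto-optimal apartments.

S1: not dominated.
S2: not dominated (best walk score).
S3: dominated by S2 (rent 2154≤3503, walk score 80≥69, commute 46≤51, size 1131≥918).
S4: not dominated (best size).
S5: not dominated (best rent).
S6: dominated by S5 (rent 1139≤2618, walk score 46≥42, commute 17≤36, size 1095≥1092).
S7: dominated by S5 (rent 1139≤1593, walk score 46≥27, commute 17≤50, size 1095≥479).
S8: not dominated (best commute).
S9: not dominated.

S1, S2, S4, S5, S8, S9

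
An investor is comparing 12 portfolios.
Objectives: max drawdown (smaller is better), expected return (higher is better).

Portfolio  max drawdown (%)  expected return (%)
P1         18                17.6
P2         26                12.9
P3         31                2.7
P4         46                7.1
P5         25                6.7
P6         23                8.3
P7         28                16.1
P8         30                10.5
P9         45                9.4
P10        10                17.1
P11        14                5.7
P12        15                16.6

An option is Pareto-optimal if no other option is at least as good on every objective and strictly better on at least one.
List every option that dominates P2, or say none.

P1, P10, P12

P1: max drawdown 18≤26, expected return 17.6≥12.9 — dominates P2.
P10: max drawdown 10≤26, expected return 17.1≥12.9 — dominates P2.
P12: max drawdown 15≤26, expected return 16.6≥12.9 — dominates P2.
Others (P3, P4, P5, P6, P7, P8, P9, P11) are each worse than P2 on at least one objective.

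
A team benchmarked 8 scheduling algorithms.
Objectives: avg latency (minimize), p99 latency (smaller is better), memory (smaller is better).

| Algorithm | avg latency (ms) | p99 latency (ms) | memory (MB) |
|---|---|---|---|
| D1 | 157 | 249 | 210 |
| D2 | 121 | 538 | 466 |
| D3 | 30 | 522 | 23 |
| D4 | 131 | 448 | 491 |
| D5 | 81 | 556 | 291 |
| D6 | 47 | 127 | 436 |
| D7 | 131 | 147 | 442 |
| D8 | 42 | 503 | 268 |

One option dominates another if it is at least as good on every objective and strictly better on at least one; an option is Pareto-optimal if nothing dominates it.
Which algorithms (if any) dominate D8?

none

D1: worse on avg latency (157 vs 42).
D2: worse on avg latency (121 vs 42).
D3: worse on p99 latency (522 vs 503).
D4: worse on avg latency (131 vs 42).
D5: worse on avg latency (81 vs 42).
D6: worse on avg latency (47 vs 42).
D7: worse on avg latency (131 vs 42).
No option dominates D8.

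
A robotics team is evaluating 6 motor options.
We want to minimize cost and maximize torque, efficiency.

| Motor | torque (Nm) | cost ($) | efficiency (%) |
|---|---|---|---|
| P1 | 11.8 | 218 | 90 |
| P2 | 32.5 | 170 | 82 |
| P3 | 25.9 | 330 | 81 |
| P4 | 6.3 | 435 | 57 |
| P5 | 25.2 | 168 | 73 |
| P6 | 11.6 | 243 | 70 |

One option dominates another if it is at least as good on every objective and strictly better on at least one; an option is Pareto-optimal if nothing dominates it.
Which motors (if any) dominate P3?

P2

P2: torque 32.5≥25.9, cost 170≤330, efficiency 82≥81 — dominates P3.
Others (P1, P4, P5, P6) are each worse than P3 on at least one objective.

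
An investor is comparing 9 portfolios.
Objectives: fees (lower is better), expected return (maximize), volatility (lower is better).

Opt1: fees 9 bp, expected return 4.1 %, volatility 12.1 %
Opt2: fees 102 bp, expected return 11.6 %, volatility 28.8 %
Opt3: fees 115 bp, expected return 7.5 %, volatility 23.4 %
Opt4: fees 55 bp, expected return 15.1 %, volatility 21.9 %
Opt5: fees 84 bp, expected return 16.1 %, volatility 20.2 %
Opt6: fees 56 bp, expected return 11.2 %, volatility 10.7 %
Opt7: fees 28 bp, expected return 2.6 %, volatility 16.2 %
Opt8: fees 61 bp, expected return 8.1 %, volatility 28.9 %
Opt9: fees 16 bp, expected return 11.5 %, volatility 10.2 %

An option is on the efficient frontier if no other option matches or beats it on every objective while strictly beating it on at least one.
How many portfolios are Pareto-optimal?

Opt1: not dominated (best fees).
Opt2: dominated by Opt4 (fees 55≤102, expected return 15.1≥11.6, volatility 21.9≤28.8).
Opt3: dominated by Opt4 (fees 55≤115, expected return 15.1≥7.5, volatility 21.9≤23.4).
Opt4: not dominated.
Opt5: not dominated (best expected return).
Opt6: dominated by Opt9 (fees 16≤56, expected return 11.5≥11.2, volatility 10.2≤10.7).
Opt7: dominated by Opt1 (fees 9≤28, expected return 4.1≥2.6, volatility 12.1≤16.2).
Opt8: dominated by Opt4 (fees 55≤61, expected return 15.1≥8.1, volatility 21.9≤28.9).
Opt9: not dominated (best volatility).
Pareto-optimal: Opt1, Opt4, Opt5, Opt9 → 4.

4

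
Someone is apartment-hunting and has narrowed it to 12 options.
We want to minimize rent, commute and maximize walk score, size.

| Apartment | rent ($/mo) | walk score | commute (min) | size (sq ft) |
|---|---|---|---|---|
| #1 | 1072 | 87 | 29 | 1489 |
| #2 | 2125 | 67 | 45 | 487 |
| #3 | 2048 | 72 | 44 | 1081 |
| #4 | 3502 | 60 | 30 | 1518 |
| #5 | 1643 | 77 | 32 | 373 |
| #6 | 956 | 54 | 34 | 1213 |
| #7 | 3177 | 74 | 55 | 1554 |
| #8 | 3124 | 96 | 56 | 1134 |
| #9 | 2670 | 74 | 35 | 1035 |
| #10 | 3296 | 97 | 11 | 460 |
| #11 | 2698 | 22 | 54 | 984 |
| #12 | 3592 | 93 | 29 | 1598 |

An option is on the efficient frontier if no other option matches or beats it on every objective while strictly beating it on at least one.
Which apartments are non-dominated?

#1: not dominated.
#2: dominated by #1 (rent 1072≤2125, walk score 87≥67, commute 29≤45, size 1489≥487).
#3: dominated by #1 (rent 1072≤2048, walk score 87≥72, commute 29≤44, size 1489≥1081).
#4: not dominated.
#5: dominated by #1 (rent 1072≤1643, walk score 87≥77, commute 29≤32, size 1489≥373).
#6: not dominated (best rent).
#7: not dominated.
#8: not dominated.
#9: dominated by #1 (rent 1072≤2670, walk score 87≥74, commute 29≤35, size 1489≥1035).
#10: not dominated (best walk score).
#11: dominated by #1 (rent 1072≤2698, walk score 87≥22, commute 29≤54, size 1489≥984).
#12: not dominated (best size).

#1, #4, #6, #7, #8, #10, #12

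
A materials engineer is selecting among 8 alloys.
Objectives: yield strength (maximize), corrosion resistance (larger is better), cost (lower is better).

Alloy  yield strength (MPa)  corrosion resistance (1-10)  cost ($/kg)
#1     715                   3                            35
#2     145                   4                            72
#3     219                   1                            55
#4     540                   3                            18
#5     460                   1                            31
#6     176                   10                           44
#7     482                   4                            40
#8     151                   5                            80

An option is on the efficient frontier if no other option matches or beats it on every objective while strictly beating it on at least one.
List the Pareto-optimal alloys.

#1: not dominated (best yield strength).
#2: dominated by #6 (yield strength 176≥145, corrosion resistance 10≥4, cost 44≤72).
#3: dominated by #1 (yield strength 715≥219, corrosion resistance 3≥1, cost 35≤55).
#4: not dominated (best cost).
#5: dominated by #4 (yield strength 540≥460, corrosion resistance 3≥1, cost 18≤31).
#6: not dominated (best corrosion resistance).
#7: not dominated.
#8: dominated by #6 (yield strength 176≥151, corrosion resistance 10≥5, cost 44≤80).

#1, #4, #6, #7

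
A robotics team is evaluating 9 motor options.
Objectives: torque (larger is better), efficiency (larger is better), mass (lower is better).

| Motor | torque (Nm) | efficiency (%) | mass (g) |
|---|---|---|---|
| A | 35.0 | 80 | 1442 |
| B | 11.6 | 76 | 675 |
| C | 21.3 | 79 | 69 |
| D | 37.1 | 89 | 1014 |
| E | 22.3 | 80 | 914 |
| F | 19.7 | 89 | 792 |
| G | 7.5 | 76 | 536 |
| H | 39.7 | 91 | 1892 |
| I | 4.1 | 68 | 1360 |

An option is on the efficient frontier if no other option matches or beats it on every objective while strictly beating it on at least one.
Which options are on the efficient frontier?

A: dominated by D (torque 37.1≥35.0, efficiency 89≥80, mass 1014≤1442).
B: dominated by C (torque 21.3≥11.6, efficiency 79≥76, mass 69≤675).
C: not dominated (best mass).
D: not dominated.
E: not dominated.
F: not dominated.
G: dominated by C (torque 21.3≥7.5, efficiency 79≥76, mass 69≤536).
H: not dominated (best torque).
I: dominated by B (torque 11.6≥4.1, efficiency 76≥68, mass 675≤1360).

C, D, E, F, H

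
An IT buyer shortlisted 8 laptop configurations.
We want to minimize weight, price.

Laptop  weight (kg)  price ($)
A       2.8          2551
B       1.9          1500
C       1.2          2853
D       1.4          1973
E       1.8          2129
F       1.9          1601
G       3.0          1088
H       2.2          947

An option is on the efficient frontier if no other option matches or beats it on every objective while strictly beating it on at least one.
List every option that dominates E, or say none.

D

D: weight 1.4≤1.8, price 1973≤2129 — dominates E.
Others (A, B, C, F, G, H) are each worse than E on at least one objective.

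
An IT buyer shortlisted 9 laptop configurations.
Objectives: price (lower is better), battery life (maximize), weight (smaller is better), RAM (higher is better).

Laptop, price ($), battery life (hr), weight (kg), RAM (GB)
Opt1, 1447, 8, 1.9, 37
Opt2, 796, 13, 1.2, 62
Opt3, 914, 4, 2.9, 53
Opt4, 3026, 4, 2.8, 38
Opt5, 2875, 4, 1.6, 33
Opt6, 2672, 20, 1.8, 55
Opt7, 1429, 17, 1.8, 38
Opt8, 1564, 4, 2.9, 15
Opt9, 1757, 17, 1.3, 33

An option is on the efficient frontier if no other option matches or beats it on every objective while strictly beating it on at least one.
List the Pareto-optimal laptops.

Opt2, Opt6, Opt7, Opt9

Opt1: dominated by Opt2 (price 796≤1447, battery life 13≥8, weight 1.2≤1.9, RAM 62≥37).
Opt2: not dominated (best price).
Opt3: dominated by Opt2 (price 796≤914, battery life 13≥4, weight 1.2≤2.9, RAM 62≥53).
Opt4: dominated by Opt2 (price 796≤3026, battery life 13≥4, weight 1.2≤2.8, RAM 62≥38).
Opt5: dominated by Opt2 (price 796≤2875, battery life 13≥4, weight 1.2≤1.6, RAM 62≥33).
Opt6: not dominated (best battery life).
Opt7: not dominated.
Opt8: dominated by Opt1 (price 1447≤1564, battery life 8≥4, weight 1.9≤2.9, RAM 37≥15).
Opt9: not dominated.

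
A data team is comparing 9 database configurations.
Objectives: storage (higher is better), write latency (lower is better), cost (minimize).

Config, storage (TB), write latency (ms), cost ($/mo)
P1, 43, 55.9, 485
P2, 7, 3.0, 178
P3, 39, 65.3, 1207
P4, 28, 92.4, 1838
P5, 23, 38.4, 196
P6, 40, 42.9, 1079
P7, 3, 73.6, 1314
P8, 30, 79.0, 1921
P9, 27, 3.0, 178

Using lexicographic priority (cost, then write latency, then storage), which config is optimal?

First minimize cost: best is 178, kept {P2, P9}.
Then minimize write latency: best is 3.0, kept {P2, P9}.
Then maximize storage: best is 27, kept {P9}.

P9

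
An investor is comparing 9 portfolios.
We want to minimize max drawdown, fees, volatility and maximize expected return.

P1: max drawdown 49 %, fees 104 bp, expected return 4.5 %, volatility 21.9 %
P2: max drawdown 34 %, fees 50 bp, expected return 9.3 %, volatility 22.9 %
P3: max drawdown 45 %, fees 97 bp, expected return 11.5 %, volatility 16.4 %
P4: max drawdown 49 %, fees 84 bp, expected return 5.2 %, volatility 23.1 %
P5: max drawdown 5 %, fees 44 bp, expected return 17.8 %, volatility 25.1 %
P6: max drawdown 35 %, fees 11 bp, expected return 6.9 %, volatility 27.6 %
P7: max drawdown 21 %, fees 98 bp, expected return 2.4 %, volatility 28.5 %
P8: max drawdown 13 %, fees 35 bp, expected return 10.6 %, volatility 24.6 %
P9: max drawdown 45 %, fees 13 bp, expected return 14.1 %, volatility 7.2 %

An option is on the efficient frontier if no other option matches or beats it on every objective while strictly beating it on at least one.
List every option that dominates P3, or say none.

P9

P9: max drawdown 45≤45, fees 13≤97, expected return 14.1≥11.5, volatility 7.2≤16.4 — dominates P3.
Others (P1, P2, P4, P5, P6, P7, P8) are each worse than P3 on at least one objective.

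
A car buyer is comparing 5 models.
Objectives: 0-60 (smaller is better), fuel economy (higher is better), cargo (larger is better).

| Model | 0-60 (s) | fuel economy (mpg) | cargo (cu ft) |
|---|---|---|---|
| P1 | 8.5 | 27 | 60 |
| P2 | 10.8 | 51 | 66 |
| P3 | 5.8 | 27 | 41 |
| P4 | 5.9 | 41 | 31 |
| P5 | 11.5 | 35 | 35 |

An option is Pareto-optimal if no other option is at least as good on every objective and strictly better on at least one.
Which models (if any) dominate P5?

P2: 0-60 10.8≤11.5, fuel economy 51≥35, cargo 66≥35 — dominates P5.
Others (P1, P3, P4) are each worse than P5 on at least one objective.

P2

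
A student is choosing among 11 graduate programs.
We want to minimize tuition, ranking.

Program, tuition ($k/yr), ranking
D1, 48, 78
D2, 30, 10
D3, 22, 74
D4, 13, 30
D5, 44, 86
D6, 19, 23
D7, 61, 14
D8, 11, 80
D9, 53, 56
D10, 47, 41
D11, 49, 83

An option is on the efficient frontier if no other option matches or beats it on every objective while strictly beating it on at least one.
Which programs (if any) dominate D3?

D4, D6

D4: tuition 13≤22, ranking 30≤74 — dominates D3.
D6: tuition 19≤22, ranking 23≤74 — dominates D3.
Others (D1, D2, D5, D7, D8, D9, D10, D11) are each worse than D3 on at least one objective.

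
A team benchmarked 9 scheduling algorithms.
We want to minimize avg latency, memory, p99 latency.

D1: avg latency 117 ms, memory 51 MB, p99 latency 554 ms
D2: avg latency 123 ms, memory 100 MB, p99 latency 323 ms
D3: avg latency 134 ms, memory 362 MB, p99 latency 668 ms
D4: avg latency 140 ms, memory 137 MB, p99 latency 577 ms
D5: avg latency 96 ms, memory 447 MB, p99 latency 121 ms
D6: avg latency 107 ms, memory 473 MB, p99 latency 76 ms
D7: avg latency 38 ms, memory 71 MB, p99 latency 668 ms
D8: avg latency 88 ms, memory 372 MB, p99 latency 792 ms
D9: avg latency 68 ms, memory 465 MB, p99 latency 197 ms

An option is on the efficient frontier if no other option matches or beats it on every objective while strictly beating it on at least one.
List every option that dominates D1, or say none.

none

D2: worse on avg latency (123 vs 117).
D3: worse on avg latency (134 vs 117).
D4: worse on avg latency (140 vs 117).
D5: worse on memory (447 vs 51).
D6: worse on memory (473 vs 51).
D7: worse on memory (71 vs 51).
D8: worse on memory (372 vs 51).
D9: worse on memory (465 vs 51).
No option dominates D1.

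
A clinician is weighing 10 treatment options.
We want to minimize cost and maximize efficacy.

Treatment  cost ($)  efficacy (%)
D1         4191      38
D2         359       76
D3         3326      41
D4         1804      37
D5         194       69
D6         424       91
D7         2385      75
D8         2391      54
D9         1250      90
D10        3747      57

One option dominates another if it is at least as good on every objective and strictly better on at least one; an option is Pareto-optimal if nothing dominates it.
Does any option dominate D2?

No

D1: worse on cost (4191 vs 359).
D3: worse on cost (3326 vs 359).
D4: worse on cost (1804 vs 359).
D5: worse on efficacy (69 vs 76).
D6: worse on cost (424 vs 359).
D7: worse on cost (2385 vs 359).
D8: worse on cost (2391 vs 359).
D9: worse on cost (1250 vs 359).
D10: worse on cost (3747 vs 359).
No option is at least as good as D2 on every objective and strictly better on one.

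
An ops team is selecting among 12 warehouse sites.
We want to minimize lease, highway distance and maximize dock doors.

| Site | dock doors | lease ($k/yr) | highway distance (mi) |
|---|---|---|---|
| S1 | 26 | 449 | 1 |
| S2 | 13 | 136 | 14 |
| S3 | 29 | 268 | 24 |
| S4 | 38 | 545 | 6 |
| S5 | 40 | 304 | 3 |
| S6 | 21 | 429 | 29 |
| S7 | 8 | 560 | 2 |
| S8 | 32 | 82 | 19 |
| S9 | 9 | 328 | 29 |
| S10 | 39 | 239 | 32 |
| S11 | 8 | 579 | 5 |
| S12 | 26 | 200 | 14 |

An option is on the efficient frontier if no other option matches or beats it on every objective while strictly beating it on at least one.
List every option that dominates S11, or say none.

S1: dock doors 26≥8, lease 449≤579, highway distance 1≤5 — dominates S11.
S5: dock doors 40≥8, lease 304≤579, highway distance 3≤5 — dominates S11.
S7: dock doors 8≥8, lease 560≤579, highway distance 2≤5 — dominates S11.
Others (S2, S3, S4, S6, S8, S9, S10, S12) are each worse than S11 on at least one objective.

S1, S5, S7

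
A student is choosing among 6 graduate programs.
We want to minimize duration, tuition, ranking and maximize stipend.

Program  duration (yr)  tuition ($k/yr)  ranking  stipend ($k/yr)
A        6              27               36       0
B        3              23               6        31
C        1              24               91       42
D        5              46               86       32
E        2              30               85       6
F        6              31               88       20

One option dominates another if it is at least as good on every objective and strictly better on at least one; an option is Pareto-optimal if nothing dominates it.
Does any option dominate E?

No

A: worse on duration (6 vs 2).
B: worse on duration (3 vs 2).
C: worse on ranking (91 vs 85).
D: worse on duration (5 vs 2).
F: worse on duration (6 vs 2).
No option is at least as good as E on every objective and strictly better on one.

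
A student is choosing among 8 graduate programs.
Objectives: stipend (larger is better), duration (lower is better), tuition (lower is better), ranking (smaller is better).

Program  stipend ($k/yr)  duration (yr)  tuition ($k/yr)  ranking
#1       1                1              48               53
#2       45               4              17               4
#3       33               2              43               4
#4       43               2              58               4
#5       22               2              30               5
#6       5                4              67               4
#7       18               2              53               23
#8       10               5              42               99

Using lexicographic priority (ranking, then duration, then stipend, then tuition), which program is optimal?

#4

First minimize ranking: best is 4, kept {#2, #3, #4, #6}.
Then minimize duration: best is 2, kept {#3, #4}.
Then maximize stipend: best is 43, kept {#4}.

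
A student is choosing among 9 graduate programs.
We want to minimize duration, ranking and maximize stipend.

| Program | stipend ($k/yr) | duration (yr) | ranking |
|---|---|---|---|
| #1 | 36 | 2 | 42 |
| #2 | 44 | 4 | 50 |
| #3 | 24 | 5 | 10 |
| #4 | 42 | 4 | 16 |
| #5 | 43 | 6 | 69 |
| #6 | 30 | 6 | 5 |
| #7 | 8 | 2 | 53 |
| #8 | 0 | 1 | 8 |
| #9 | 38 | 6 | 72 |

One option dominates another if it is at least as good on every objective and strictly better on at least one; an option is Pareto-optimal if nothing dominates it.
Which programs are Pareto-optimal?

#1, #2, #3, #4, #6, #8

#1: not dominated.
#2: not dominated (best stipend).
#3: not dominated.
#4: not dominated.
#5: dominated by #2 (stipend 44≥43, duration 4≤6, ranking 50≤69).
#6: not dominated (best ranking).
#7: dominated by #1 (stipend 36≥8, duration 2≤2, ranking 42≤53).
#8: not dominated (best duration).
#9: dominated by #2 (stipend 44≥38, duration 4≤6, ranking 50≤72).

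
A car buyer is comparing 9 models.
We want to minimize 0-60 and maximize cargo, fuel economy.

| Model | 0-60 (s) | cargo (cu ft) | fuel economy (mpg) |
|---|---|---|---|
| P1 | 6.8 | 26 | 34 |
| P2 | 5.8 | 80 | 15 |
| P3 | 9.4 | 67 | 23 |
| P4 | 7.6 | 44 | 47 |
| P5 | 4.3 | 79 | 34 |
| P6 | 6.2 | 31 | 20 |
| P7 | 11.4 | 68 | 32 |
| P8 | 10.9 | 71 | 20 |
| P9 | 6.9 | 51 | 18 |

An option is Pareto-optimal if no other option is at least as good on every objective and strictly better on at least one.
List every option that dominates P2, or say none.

P1: worse on 0-60 (6.8 vs 5.8).
P3: worse on 0-60 (9.4 vs 5.8).
P4: worse on 0-60 (7.6 vs 5.8).
P5: worse on cargo (79 vs 80).
P6: worse on 0-60 (6.2 vs 5.8).
P7: worse on 0-60 (11.4 vs 5.8).
P8: worse on 0-60 (10.9 vs 5.8).
P9: worse on 0-60 (6.9 vs 5.8).
No option dominates P2.

none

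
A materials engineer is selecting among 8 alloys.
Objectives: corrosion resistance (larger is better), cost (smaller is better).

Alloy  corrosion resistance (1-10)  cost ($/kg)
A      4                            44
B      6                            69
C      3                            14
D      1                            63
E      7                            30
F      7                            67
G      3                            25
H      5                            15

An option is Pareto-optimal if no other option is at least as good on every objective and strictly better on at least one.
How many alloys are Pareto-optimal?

3

A: dominated by E (corrosion resistance 7≥4, cost 30≤44).
B: dominated by E (corrosion resistance 7≥6, cost 30≤69).
C: not dominated (best cost).
D: dominated by A (corrosion resistance 4≥1, cost 44≤63).
E: not dominated.
F: dominated by E (corrosion resistance 7≥7, cost 30≤67).
G: dominated by C (corrosion resistance 3≥3, cost 14≤25).
H: not dominated.
Pareto-optimal: C, E, H → 3.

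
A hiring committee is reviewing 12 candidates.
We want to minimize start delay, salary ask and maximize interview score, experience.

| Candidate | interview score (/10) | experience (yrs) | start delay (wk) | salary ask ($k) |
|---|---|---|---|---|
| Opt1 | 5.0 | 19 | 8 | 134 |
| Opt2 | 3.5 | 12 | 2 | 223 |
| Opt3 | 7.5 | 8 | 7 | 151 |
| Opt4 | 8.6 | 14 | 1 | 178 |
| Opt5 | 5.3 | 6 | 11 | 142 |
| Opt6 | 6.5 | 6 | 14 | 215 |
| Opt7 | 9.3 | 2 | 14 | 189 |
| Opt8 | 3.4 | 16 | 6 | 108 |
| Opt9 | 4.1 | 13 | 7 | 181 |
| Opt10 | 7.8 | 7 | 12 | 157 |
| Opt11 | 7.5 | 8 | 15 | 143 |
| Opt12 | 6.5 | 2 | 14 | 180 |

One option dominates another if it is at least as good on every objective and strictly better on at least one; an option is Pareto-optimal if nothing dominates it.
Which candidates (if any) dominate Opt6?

Opt3, Opt4, Opt10

Opt3: interview score 7.5≥6.5, experience 8≥6, start delay 7≤14, salary ask 151≤215 — dominates Opt6.
Opt4: interview score 8.6≥6.5, experience 14≥6, start delay 1≤14, salary ask 178≤215 — dominates Opt6.
Opt10: interview score 7.8≥6.5, experience 7≥6, start delay 12≤14, salary ask 157≤215 — dominates Opt6.
Others (Opt1, Opt2, Opt5, Opt7, Opt8, Opt9, Opt11, Opt12) are each worse than Opt6 on at least one objective.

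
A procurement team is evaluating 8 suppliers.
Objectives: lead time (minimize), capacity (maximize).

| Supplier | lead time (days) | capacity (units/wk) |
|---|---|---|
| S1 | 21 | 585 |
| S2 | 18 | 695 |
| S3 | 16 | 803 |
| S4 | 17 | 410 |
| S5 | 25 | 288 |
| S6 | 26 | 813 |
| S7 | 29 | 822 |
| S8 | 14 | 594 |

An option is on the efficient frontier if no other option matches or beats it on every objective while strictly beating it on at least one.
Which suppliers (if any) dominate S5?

S1, S2, S3, S4, S8

S1: lead time 21≤25, capacity 585≥288 — dominates S5.
S2: lead time 18≤25, capacity 695≥288 — dominates S5.
S3: lead time 16≤25, capacity 803≥288 — dominates S5.
S4: lead time 17≤25, capacity 410≥288 — dominates S5.
S8: lead time 14≤25, capacity 594≥288 — dominates S5.
Others (S6, S7) are each worse than S5 on at least one objective.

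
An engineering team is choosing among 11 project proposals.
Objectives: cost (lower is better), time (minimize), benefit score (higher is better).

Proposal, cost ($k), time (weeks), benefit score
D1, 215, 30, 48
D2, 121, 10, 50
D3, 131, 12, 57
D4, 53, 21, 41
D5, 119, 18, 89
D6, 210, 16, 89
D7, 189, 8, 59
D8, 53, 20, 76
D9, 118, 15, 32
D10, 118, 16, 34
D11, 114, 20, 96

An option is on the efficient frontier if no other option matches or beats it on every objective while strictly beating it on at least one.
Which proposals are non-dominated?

D1: dominated by D2 (cost 121≤215, time 10≤30, benefit score 50≥48).
D2: not dominated.
D3: not dominated.
D4: dominated by D8 (cost 53≤53, time 20≤21, benefit score 76≥41).
D5: not dominated.
D6: not dominated.
D7: not dominated (best time).
D8: not dominated.
D9: not dominated.
D10: not dominated.
D11: not dominated (best benefit score).

D2, D3, D5, D6, D7, D8, D9, D10, D11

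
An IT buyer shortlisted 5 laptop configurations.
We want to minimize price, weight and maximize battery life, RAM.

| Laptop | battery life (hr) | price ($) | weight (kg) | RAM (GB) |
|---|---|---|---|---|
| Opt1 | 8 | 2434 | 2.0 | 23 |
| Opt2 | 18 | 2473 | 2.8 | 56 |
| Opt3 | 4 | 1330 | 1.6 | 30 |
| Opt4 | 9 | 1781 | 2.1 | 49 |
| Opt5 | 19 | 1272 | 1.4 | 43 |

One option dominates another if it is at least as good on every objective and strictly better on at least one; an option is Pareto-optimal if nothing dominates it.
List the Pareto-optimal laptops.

Opt1: dominated by Opt5 (battery life 19≥8, price 1272≤2434, weight 1.4≤2.0, RAM 43≥23).
Opt2: not dominated (best RAM).
Opt3: dominated by Opt5 (battery life 19≥4, price 1272≤1330, weight 1.4≤1.6, RAM 43≥30).
Opt4: not dominated.
Opt5: not dominated (best battery life).

Opt2, Opt4, Opt5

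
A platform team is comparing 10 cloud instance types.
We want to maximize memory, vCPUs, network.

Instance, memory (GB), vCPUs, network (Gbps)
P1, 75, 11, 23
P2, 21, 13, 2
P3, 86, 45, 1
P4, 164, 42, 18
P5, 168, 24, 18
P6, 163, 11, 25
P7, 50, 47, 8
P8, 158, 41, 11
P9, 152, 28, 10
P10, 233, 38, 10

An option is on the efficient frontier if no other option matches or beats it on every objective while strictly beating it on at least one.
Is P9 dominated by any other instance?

P4 vs P9: memory 164≥152, vCPUs 42≥28, network 18≥10 — P4 is at least as good on every objective and strictly better on at least one, so P4 dominates P9.

Yes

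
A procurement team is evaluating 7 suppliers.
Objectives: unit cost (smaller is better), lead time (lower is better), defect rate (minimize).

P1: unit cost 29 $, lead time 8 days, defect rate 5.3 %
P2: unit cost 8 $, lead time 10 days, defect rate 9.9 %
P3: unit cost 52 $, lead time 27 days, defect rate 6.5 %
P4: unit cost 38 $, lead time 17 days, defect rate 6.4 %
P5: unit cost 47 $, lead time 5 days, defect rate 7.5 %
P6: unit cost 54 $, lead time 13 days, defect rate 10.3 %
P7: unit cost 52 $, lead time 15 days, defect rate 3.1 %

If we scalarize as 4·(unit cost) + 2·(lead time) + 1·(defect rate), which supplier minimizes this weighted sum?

P2

P1: 4·29 + 2·8 + 1·5.3 = 137.3
P2: 4·8 + 2·10 + 1·9.9 = 61.9
P3: 4·52 + 2·27 + 1·6.5 = 268.5
P4: 4·38 + 2·17 + 1·6.4 = 192.4
P5: 4·47 + 2·5 + 1·7.5 = 205.5
P6: 4·54 + 2·13 + 1·10.3 = 252.3
P7: 4·52 + 2·15 + 1·3.1 = 241.1
Lowest: P2 at 61.9.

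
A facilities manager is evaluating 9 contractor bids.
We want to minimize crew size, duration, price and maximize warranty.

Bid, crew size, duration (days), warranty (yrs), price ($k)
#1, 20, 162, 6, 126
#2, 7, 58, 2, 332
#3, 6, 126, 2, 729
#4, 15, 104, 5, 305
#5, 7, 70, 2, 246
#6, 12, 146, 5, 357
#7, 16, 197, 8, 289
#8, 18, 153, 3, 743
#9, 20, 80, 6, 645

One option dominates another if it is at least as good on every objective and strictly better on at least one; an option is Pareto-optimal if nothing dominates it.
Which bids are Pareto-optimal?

#1: not dominated (best price).
#2: not dominated (best duration).
#3: not dominated (best crew size).
#4: not dominated.
#5: not dominated.
#6: not dominated.
#7: not dominated (best warranty).
#8: dominated by #4 (crew size 15≤18, duration 104≤153, warranty 5≥3, price 305≤743).
#9: not dominated.

#1, #2, #3, #4, #5, #6, #7, #9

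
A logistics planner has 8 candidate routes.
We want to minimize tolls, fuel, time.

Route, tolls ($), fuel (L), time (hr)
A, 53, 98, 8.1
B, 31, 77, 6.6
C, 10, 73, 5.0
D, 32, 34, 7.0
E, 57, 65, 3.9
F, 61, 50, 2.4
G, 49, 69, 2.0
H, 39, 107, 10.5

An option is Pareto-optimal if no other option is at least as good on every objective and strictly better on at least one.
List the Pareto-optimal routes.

C, D, E, F, G

A: dominated by B (tolls 31≤53, fuel 77≤98, time 6.6≤8.1).
B: dominated by C (tolls 10≤31, fuel 73≤77, time 5.0≤6.6).
C: not dominated (best tolls).
D: not dominated (best fuel).
E: not dominated.
F: not dominated.
G: not dominated (best time).
H: dominated by B (tolls 31≤39, fuel 77≤107, time 6.6≤10.5).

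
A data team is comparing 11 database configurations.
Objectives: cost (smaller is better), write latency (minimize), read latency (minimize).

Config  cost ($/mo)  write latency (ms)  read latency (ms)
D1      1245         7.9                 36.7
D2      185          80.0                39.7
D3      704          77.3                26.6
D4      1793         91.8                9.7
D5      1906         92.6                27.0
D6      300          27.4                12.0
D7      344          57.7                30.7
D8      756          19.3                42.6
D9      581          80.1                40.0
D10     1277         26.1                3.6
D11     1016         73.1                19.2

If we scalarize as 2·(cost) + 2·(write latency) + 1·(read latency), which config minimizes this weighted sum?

D1: 2·1245 + 2·7.9 + 1·36.7 = 2542.5
D2: 2·185 + 2·80.0 + 1·39.7 = 569.7
D3: 2·704 + 2·77.3 + 1·26.6 = 1589.2
D4: 2·1793 + 2·91.8 + 1·9.7 = 3779.3
D5: 2·1906 + 2·92.6 + 1·27.0 = 4024.2
D6: 2·300 + 2·27.4 + 1·12.0 = 666.8
D7: 2·344 + 2·57.7 + 1·30.7 = 834.1
D8: 2·756 + 2·19.3 + 1·42.6 = 1593.2
D9: 2·581 + 2·80.1 + 1·40.0 = 1362.2
D10: 2·1277 + 2·26.1 + 1·3.6 = 2609.8
D11: 2·1016 + 2·73.1 + 1·19.2 = 2197.4
Lowest: D2 at 569.7.

D2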